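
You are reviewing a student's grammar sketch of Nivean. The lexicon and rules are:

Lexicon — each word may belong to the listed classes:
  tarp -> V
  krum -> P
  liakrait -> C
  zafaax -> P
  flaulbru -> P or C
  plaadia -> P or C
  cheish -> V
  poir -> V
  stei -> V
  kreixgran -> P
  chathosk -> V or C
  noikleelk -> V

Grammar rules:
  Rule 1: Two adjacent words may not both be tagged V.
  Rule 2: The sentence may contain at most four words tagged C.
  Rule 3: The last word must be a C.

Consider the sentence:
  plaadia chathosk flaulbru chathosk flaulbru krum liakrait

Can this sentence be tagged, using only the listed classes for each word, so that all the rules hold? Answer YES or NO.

Candidates per position — 1:plaadia {P,C}; 2:chathosk {V,C}; 3:flaulbru {P,C}; 4:chathosk {V,C}; 5:flaulbru {P,C}; 6:krum {P}; 7:liakrait {C}.
One satisfying assignment: P C P V C P C.
Check: rule 1 ✓; rule 2 ✓; rule 3 ✓.

YES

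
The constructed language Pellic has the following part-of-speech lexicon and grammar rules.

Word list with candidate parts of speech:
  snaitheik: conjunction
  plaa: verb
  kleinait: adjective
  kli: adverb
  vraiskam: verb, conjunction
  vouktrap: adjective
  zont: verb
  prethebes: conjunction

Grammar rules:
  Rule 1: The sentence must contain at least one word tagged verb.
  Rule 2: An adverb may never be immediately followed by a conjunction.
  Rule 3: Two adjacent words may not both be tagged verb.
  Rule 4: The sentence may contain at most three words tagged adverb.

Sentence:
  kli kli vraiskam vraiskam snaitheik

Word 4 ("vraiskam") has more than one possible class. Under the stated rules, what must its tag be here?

conjunction

Candidates per position — 1:kli {adverb}; 2:kli {adverb}; 3:vraiskam {verb,conjunction}; 4:vraiskam {verb,conjunction}; 5:snaitheik {conjunction}.
Position 3: conjunction is ruled out by rule 2; that leaves verb.
Position 4: verb is ruled out by rule 3; that leaves conjunction.
So the tagging must be: adverb adverb verb conjunction conjunction.
Verifying each rule — rule 1 satisfied; rule 2 satisfied; rule 3 satisfied; rule 4 satisfied.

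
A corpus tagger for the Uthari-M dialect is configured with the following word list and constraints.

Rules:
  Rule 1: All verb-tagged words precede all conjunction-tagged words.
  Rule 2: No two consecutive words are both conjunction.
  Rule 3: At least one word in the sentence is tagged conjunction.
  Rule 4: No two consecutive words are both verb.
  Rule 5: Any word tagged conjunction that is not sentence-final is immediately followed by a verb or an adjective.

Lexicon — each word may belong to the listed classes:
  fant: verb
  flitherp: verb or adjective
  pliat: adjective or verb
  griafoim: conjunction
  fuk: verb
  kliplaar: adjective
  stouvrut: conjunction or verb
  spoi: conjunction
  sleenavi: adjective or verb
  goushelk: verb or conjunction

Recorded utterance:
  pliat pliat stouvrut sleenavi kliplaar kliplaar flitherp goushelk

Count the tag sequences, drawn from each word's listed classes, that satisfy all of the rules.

Candidates per position — 1:pliat {adjective,verb}; 2:pliat {adjective,verb}; 3:stouvrut {conjunction,verb}; 4:sleenavi {adjective,verb}; 5:kliplaar {adjective}; 6:kliplaar {adjective}; 7:flitherp {verb,adjective}; 8:goushelk {verb,conjunction}.
There are 64 candidate sequences in total.
Checking each against the rules leaves 7 sequences.
Count = 7.

7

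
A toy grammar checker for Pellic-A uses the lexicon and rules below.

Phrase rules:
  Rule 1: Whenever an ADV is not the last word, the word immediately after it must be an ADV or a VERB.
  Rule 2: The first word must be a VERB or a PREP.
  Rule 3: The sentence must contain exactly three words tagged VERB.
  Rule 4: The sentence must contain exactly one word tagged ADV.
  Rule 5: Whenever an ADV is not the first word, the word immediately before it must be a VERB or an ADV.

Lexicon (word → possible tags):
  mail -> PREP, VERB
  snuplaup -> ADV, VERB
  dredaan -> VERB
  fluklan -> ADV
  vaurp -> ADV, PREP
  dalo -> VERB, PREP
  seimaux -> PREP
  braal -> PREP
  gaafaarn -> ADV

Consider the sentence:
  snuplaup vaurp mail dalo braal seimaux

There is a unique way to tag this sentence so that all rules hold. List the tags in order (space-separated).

VERB ADV VERB VERB PREP PREP

Candidates per position — 1:snuplaup {ADV,VERB}; 2:vaurp {ADV,PREP}; 3:mail {PREP,VERB}; 4:dalo {VERB,PREP}; 5:braal {PREP}; 6:seimaux {PREP}.
At position 1, choosing ADV makes rule 2 impossible to satisfy; hence VERB.
At position 2, choosing PREP makes rule 4 impossible to satisfy; hence ADV.
At position 3, choosing PREP makes rule 1 impossible to satisfy; hence VERB.
At position 4, choosing PREP makes rule 3 impossible to satisfy; hence VERB.
The unique satisfying tagging is: VERB ADV VERB VERB PREP PREP.
Verifying each rule — rule 1 ✓; rule 2 ✓; rule 3 ✓; rule 4 ✓; rule 5 ✓.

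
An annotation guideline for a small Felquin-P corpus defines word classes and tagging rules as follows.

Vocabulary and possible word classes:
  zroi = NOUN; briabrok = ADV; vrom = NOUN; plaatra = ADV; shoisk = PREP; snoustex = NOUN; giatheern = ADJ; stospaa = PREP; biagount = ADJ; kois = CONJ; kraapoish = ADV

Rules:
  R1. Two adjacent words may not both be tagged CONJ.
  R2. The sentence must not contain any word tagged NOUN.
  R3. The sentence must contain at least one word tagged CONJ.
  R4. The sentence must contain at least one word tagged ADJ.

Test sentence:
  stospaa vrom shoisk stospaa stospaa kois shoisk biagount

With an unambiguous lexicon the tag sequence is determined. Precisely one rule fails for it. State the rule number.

Fixed tagging: PREP NOUN PREP PREP PREP CONJ PREP ADJ.
Rule check: R1 ✓, R2 ✗, R3 ✓, R4 ✓.
Only rule 2 fails.

2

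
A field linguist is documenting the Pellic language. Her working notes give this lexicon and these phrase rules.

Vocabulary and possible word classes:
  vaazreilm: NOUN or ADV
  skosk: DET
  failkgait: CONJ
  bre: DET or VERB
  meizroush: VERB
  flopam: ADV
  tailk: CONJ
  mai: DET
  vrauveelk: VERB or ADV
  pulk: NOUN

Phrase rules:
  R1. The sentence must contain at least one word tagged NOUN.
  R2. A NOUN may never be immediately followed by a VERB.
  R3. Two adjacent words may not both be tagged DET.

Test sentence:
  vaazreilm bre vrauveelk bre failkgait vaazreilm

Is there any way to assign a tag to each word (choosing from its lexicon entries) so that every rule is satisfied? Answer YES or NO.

Candidates per position — 1:vaazreilm {NOUN,ADV}; 2:bre {DET,VERB}; 3:vrauveelk {VERB,ADV}; 4:bre {DET,VERB}; 5:failkgait {CONJ}; 6:vaazreilm {NOUN,ADV}.
One satisfying assignment: NOUN DET ADV DET CONJ ADV.
Check: rule 1 satisfied; rule 2 satisfied; rule 3 satisfied.

YES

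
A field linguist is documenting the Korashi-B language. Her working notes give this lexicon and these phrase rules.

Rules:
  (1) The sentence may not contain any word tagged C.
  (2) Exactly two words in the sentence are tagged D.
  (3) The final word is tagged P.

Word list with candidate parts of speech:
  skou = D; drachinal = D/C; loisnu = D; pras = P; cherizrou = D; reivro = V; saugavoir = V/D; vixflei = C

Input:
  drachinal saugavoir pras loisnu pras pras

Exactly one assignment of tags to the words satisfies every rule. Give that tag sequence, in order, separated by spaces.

Candidates per position — 1:drachinal {D,C}; 2:saugavoir {V,D}; 3:pras {P}; 4:loisnu {D}; 5:pras {P}; 6:pras {P}.
If word 1 were C, no tagging could satisfy rule 1; so word 1 is D.
If word 2 were D, no tagging could satisfy rule 2; so word 2 is V.
So the tagging must be: D V P D P P.
Checking: rule 1 satisfied; rule 2 satisfied; rule 3 satisfied.

D V P D P P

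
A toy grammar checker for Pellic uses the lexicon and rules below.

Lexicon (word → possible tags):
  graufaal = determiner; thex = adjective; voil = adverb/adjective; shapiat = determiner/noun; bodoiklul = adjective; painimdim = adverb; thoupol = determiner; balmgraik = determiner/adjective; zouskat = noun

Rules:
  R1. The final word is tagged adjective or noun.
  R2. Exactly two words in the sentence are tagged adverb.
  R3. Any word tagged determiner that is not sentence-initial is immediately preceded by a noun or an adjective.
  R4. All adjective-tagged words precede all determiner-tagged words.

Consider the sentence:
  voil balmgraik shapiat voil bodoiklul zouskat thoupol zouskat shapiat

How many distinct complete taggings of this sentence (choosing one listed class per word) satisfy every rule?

1

Candidates per position — 1:voil {adverb,adjective}; 2:balmgraik {determiner,adjective}; 3:shapiat {determiner,noun}; 4:voil {adverb,adjective}; 5:bodoiklul {adjective}; 6:zouskat {noun}; 7:thoupol {determiner}; 8:zouskat {noun}; 9:shapiat {determiner,noun}.
There are 32 candidate sequences in total.
The sequences that satisfy every rule: adverb adjective noun adverb adjective noun determiner noun noun.
Count = 1.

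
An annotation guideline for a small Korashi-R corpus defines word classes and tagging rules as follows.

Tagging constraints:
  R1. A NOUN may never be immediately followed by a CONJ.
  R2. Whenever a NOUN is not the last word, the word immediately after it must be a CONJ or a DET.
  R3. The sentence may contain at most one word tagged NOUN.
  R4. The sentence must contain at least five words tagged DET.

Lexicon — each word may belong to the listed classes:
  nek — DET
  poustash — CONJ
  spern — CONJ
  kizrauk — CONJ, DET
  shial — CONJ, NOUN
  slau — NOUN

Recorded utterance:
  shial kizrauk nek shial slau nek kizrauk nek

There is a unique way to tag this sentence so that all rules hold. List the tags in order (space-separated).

Candidates per position — 1:shial {CONJ,NOUN}; 2:kizrauk {CONJ,DET}; 3:nek {DET}; 4:shial {CONJ,NOUN}; 5:slau {NOUN}; 6:nek {DET}; 7:kizrauk {CONJ,DET}; 8:nek {DET}.
Position 1: tagging it NOUN would leave rule 3 unsatisfiable, so it must be CONJ.
Position 2: tagging it CONJ would leave rule 4 unsatisfiable, so it must be DET.
Position 4: tagging it NOUN would leave rule 2 unsatisfiable, so it must be CONJ.
Position 7: tagging it CONJ would leave rule 4 unsatisfiable, so it must be DET.
So the tagging must be: CONJ DET DET CONJ NOUN DET DET DET.
Check: rule 1 holds; rule 2 holds; rule 3 holds; rule 4 holds.

CONJ DET DET CONJ NOUN DET DET DET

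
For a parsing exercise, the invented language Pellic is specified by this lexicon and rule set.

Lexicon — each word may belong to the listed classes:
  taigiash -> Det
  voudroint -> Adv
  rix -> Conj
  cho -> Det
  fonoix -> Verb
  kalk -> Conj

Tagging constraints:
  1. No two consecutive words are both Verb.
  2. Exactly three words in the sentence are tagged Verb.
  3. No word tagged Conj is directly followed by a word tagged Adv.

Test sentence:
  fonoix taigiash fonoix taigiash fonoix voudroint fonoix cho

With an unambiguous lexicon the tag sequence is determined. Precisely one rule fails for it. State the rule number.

2

Fixed tagging: Verb Det Verb Det Verb Adv Verb Det.
Rule check: R1 pass, R2 fail, R3 pass.
Only rule 2 fails.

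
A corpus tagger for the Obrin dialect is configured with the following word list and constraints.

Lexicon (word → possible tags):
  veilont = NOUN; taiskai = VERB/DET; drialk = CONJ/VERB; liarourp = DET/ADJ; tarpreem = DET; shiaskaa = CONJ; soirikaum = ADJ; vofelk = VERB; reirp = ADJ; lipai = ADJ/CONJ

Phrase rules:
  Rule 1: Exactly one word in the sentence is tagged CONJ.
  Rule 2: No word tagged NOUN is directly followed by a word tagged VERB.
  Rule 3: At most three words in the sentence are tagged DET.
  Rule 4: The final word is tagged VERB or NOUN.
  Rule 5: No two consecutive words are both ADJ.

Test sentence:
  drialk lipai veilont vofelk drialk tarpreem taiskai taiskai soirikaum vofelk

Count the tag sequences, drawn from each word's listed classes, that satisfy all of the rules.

0

Candidates per position — 1:drialk {CONJ,VERB}; 2:lipai {ADJ,CONJ}; 3:veilont {NOUN}; 4:vofelk {VERB}; 5:drialk {CONJ,VERB}; 6:tarpreem {DET}; 7:taiskai {VERB,DET}; 8:taiskai {VERB,DET}; 9:soirikaum {ADJ}; 10:vofelk {VERB}.
There are 32 candidate sequences in total.
Rule 2 cannot be satisfied by any choice of tags from the lexicon.
So there is no consistent tagging.
Count = 0.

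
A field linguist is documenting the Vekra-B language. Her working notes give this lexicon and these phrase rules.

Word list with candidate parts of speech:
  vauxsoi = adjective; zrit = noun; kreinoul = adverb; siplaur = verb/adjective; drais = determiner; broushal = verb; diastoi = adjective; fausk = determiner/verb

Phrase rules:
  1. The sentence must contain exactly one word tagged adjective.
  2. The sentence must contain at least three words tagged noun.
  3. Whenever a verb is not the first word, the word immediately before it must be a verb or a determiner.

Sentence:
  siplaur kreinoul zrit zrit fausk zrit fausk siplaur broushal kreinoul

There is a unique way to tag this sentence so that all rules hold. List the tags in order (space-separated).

adjective adverb noun noun determiner noun determiner verb verb adverb

Candidates per position — 1:siplaur {verb,adjective}; 2:kreinoul {adverb}; 3:zrit {noun}; 4:zrit {noun}; 5:fausk {determiner,verb}; 6:zrit {noun}; 7:fausk {determiner,verb}; 8:siplaur {verb,adjective}; 9:broushal {verb}; 10:kreinoul {adverb}.
Word 5 cannot be verb — rule 3 would then fail for every completion. It is determiner.
Word 7 cannot be verb — rule 3 would then fail for every completion. It is determiner.
Word 8 cannot be adjective — rule 3 would then fail for every completion. It is verb.
Word 1 cannot be verb — rule 1 would then fail for every completion. It is adjective.
The only consistent sequence is: adjective adverb noun noun determiner noun determiner verb verb adverb.
Checking: rule 1 ✓; rule 2 ✓; rule 3 ✓.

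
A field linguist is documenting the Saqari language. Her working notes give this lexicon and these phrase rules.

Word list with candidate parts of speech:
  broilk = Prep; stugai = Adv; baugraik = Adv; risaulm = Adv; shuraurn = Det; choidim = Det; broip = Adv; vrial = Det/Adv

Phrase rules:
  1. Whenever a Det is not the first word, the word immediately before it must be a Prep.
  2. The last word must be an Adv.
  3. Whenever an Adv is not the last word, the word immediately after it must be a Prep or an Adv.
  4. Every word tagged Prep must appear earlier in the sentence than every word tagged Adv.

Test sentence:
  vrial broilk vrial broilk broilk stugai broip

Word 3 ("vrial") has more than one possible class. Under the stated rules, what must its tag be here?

Candidates per position — 1:vrial {Det,Adv}; 2:broilk {Prep}; 3:vrial {Det,Adv}; 4:broilk {Prep}; 5:broilk {Prep}; 6:stugai {Adv}; 7:broip {Adv}.
At position 1, choosing Adv makes rule 4 impossible to satisfy; hence Det.
At position 3, choosing Adv makes rule 4 impossible to satisfy; hence Det.
The unique satisfying tagging is: Det Prep Det Prep Prep Adv Adv.
Verifying each rule — rule 1 holds; rule 2 holds; rule 3 holds; rule 4 holds.

Det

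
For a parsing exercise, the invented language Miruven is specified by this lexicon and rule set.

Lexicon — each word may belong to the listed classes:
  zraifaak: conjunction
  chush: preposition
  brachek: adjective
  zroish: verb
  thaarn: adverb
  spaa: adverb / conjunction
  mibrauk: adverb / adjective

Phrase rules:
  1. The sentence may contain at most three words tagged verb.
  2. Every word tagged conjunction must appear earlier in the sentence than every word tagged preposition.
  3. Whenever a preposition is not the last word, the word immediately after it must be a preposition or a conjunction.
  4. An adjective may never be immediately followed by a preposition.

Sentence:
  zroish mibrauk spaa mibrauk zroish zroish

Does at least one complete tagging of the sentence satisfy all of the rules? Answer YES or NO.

YES

Candidates per position — 1:zroish {verb}; 2:mibrauk {adverb,adjective}; 3:spaa {adverb,conjunction}; 4:mibrauk {adverb,adjective}; 5:zroish {verb}; 6:zroish {verb}.
One satisfying assignment: verb adverb conjunction adjective verb verb.
Rule-by-rule: rule 1 ✓; rule 2 ✓; rule 3 ✓; rule 4 ✓.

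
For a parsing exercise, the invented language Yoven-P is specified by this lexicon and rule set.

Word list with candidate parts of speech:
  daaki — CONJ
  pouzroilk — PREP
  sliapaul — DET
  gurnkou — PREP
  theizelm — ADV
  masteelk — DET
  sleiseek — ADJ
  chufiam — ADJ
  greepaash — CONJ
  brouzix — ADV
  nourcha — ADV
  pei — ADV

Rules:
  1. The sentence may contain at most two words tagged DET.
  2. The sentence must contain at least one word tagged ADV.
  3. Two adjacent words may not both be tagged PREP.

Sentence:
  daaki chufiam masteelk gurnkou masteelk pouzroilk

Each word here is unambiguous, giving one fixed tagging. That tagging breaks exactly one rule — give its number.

Fixed tagging: CONJ ADJ DET PREP DET PREP.
Rule check: R1 ✓, R2 ✗, R3 ✓.
Only rule 2 fails.

2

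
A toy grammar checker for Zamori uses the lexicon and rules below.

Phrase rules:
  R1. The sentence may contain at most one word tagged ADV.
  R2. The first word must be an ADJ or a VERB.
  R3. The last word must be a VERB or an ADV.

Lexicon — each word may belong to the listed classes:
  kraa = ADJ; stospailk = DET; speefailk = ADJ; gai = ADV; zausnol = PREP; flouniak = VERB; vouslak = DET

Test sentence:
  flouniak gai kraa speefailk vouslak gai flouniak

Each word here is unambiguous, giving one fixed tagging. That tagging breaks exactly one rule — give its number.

1

Fixed tagging: VERB ADV ADJ ADJ DET ADV VERB.
Rule check: R1 fail, R2 pass, R3 pass.
Only rule 1 fails.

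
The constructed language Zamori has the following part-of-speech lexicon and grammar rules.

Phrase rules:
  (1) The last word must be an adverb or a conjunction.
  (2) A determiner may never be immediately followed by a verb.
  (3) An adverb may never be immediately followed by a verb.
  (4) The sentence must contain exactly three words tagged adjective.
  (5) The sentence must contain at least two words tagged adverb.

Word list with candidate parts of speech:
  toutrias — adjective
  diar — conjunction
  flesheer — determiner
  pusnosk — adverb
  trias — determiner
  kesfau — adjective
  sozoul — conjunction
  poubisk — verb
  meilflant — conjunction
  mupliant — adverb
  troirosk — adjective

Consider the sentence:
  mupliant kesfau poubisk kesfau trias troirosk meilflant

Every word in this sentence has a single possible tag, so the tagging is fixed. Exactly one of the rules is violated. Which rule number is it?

Fixed tagging: adverb adjective verb adjective determiner adjective conjunction.
Checking each rule: R1 ✓, R2 ✓, R3 ✓, R4 ✓, R5 ✗.
Only rule 5 fails.

5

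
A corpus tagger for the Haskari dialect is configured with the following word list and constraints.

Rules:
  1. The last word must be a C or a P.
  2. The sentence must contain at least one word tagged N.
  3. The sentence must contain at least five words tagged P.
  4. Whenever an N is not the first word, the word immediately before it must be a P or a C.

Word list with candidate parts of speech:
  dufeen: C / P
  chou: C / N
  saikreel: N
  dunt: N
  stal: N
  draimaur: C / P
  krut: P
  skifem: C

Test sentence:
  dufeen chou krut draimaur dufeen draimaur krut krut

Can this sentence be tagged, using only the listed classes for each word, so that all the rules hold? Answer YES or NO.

Candidates per position — 1:dufeen {C,P}; 2:chou {C,N}; 3:krut {P}; 4:draimaur {C,P}; 5:dufeen {C,P}; 6:draimaur {C,P}; 7:krut {P}; 8:krut {P}.
One satisfying assignment: C N P P P C P P.
Checking: rule 1 ✓; rule 2 ✓; rule 3 ✓; rule 4 ✓.

YES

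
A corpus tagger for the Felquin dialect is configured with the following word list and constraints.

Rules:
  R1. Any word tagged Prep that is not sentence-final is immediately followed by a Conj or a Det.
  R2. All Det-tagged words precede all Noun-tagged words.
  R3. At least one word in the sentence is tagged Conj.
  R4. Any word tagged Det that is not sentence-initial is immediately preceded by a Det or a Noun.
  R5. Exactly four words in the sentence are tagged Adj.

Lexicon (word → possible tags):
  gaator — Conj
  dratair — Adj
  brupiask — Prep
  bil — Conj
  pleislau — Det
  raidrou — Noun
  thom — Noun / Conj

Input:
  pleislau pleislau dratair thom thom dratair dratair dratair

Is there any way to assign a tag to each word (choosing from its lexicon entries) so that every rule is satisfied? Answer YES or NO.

Candidates per position — 1:pleislau {Det}; 2:pleislau {Det}; 3:dratair {Adj}; 4:thom {Noun,Conj}; 5:thom {Noun,Conj}; 6:dratair {Adj}; 7:dratair {Adj}; 8:dratair {Adj}.
One satisfying assignment: Det Det Adj Noun Conj Adj Adj Adj.
Check: rule 1 ok; rule 2 ok; rule 3 ok; rule 4 ok; rule 5 ok.

YES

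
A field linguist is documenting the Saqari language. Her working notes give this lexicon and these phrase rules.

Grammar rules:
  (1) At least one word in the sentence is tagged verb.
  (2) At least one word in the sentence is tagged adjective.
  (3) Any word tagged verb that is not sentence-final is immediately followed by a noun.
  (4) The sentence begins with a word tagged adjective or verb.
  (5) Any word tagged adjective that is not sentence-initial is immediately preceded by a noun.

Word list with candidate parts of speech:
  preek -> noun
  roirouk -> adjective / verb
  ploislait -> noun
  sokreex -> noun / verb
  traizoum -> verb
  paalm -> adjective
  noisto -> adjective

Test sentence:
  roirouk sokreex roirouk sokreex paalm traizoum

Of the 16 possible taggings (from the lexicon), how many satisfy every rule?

Candidates per position — 1:roirouk {adjective,verb}; 2:sokreex {noun,verb}; 3:roirouk {adjective,verb}; 4:sokreex {noun,verb}; 5:paalm {adjective}; 6:traizoum {verb}.
There are 16 candidate sequences in total.
The sequences that satisfy every rule: adjective noun adjective noun adjective verb; adjective noun verb noun adjective verb; verb noun adjective noun adjective verb; verb noun verb noun adjective verb.
Count = 4.

4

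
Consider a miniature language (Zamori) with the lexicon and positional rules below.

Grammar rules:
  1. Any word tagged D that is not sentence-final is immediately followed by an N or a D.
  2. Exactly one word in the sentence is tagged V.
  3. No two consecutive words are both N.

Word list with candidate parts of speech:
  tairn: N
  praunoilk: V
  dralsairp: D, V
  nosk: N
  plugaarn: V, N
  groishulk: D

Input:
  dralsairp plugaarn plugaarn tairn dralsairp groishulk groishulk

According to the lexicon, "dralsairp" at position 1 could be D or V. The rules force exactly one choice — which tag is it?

Candidates per position — 1:dralsairp {D,V}; 2:plugaarn {V,N}; 3:plugaarn {V,N}; 4:tairn {N}; 5:dralsairp {D,V}; 6:groishulk {D}; 7:groishulk {D}.
Position 3: N is ruled out by rule 3; that leaves V.
Position 5: V is ruled out by rule 2; that leaves D.
Position 1: V is ruled out by rule 2; that leaves D.
Position 2: V is ruled out by rule 1; that leaves N.
The only consistent sequence is: D N V N D D D.
Verifying each rule — rule 1 satisfied; rule 2 satisfied; rule 3 satisfied.

D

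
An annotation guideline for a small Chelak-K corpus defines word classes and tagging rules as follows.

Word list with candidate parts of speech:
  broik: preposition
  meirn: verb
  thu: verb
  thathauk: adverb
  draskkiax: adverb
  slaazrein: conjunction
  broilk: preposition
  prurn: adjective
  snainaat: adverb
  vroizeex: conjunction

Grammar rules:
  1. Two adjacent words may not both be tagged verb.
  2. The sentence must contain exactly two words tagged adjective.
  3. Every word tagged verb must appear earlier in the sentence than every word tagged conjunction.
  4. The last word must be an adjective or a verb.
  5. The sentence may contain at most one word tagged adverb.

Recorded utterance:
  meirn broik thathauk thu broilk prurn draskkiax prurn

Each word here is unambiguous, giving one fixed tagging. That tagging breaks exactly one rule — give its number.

Fixed tagging: verb preposition adverb verb preposition adjective adverb adjective.
Checking each rule: R1 ✓, R2 ✓, R3 ✓, R4 ✓, R5 ✗.
Only rule 5 fails.

5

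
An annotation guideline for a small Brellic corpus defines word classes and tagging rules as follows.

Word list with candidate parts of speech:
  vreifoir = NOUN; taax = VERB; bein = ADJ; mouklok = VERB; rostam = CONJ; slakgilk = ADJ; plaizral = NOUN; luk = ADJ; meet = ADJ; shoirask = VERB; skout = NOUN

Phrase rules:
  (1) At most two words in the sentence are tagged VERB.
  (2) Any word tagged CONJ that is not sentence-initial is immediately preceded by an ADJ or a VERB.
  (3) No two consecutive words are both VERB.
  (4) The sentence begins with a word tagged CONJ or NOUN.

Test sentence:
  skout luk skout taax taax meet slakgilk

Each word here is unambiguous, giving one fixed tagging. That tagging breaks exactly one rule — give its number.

Fixed tagging: NOUN ADJ NOUN VERB VERB ADJ ADJ.
Rule check: R1 holds, R2 holds, R3 violated, R4 holds.
Only rule 3 fails.

3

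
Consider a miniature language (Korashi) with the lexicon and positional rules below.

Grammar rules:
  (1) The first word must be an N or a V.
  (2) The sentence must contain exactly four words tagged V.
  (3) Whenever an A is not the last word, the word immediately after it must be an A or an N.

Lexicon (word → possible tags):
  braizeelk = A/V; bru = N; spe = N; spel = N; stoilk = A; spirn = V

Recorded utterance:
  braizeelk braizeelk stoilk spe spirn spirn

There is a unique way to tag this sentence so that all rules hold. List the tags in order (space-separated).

Candidates per position — 1:braizeelk {A,V}; 2:braizeelk {A,V}; 3:stoilk {A}; 4:spe {N}; 5:spirn {V}; 6:spirn {V}.
At position 1, choosing A makes rule 1 impossible to satisfy; hence V.
At position 2, choosing A makes rule 2 impossible to satisfy; hence V.
So the tagging must be: V V A N V V.
Rule-by-rule: rule 1 ✓; rule 2 ✓; rule 3 ✓.

V V A N V V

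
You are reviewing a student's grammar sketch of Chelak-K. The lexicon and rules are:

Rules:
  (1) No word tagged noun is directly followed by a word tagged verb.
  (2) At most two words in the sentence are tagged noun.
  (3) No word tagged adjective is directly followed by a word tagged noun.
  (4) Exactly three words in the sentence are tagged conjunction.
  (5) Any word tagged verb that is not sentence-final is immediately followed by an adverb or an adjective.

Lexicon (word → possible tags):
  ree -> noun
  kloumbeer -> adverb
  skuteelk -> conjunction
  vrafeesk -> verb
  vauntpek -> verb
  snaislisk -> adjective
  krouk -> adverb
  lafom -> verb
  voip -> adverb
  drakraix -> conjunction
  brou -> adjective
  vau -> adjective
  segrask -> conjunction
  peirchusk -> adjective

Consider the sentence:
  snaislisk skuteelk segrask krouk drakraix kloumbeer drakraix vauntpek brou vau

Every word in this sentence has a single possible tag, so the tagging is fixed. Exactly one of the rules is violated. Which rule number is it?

4

Fixed tagging: adjective conjunction conjunction adverb conjunction adverb conjunction verb adjective adjective.
Applying the rules: R1 ✓, R2 ✓, R3 ✓, R4 ✗, R5 ✓.
Only rule 4 fails.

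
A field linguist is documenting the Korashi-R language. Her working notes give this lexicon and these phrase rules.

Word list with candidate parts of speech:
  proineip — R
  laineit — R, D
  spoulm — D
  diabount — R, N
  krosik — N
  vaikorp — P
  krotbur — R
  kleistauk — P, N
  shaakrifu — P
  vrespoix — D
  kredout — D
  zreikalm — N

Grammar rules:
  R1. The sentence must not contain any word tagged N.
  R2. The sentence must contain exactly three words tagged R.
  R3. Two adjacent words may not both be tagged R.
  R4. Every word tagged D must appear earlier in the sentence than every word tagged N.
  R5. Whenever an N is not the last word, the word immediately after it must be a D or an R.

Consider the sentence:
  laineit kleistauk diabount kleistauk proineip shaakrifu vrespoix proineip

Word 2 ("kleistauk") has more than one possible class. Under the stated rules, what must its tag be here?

P

Candidates per position — 1:laineit {R,D}; 2:kleistauk {P,N}; 3:diabount {R,N}; 4:kleistauk {P,N}; 5:proineip {R}; 6:shaakrifu {P}; 7:vrespoix {D}; 8:proineip {R}.
Position 2: N is ruled out by rule 1; that leaves P.
Position 3: N is ruled out by rule 1; that leaves R.
Position 4: N is ruled out by rule 1; that leaves P.
Position 1: R is ruled out by rule 2; that leaves D.
So the tagging must be: D P R P R P D R.
Checking: rule 1 satisfied; rule 2 satisfied; rule 3 satisfied; rule 4 satisfied; rule 5 satisfied.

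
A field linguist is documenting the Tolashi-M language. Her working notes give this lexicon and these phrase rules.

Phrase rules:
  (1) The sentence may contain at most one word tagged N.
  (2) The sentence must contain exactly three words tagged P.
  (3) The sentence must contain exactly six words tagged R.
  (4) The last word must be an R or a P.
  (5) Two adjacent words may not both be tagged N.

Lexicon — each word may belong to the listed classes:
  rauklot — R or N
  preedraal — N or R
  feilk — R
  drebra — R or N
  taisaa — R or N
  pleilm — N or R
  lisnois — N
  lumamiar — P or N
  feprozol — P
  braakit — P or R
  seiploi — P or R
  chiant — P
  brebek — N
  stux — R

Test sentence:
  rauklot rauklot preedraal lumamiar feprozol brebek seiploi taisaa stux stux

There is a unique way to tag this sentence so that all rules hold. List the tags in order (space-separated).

Candidates per position — 1:rauklot {R,N}; 2:rauklot {R,N}; 3:preedraal {N,R}; 4:lumamiar {P,N}; 5:feprozol {P}; 6:brebek {N}; 7:seiploi {P,R}; 8:taisaa {R,N}; 9:stux {R}; 10:stux {R}.
Word 1 cannot be N — rule 1 would then fail for every completion. It is R.
Word 2 cannot be N — rule 1 would then fail for every completion. It is R.
Word 3 cannot be N — rule 1 would then fail for every completion. It is R.
Word 4 cannot be N — rule 1 would then fail for every completion. It is P.
Word 7 cannot be R — rule 2 would then fail for every completion. It is P.
Word 8 cannot be N — rule 1 would then fail for every completion. It is R.
So the tagging must be: R R R P P N P R R R.
Verifying each rule — rule 1 ok; rule 2 ok; rule 3 ok; rule 4 ok; rule 5 ok.

R R R P P N P R R R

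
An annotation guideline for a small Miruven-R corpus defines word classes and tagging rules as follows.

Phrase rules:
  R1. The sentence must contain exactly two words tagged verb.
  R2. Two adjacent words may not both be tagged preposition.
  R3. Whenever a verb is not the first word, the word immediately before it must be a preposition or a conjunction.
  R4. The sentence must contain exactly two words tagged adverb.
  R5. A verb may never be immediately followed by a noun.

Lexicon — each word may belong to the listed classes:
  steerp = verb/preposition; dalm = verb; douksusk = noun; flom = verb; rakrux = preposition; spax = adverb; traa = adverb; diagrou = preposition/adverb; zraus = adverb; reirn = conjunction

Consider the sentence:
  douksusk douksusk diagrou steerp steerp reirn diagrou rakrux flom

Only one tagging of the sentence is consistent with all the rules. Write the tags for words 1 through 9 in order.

noun noun adverb preposition verb conjunction adverb preposition verb

Candidates per position — 1:douksusk {noun}; 2:douksusk {noun}; 3:diagrou {preposition,adverb}; 4:steerp {verb,preposition}; 5:steerp {verb,preposition}; 6:reirn {conjunction}; 7:diagrou {preposition,adverb}; 8:rakrux {preposition}; 9:flom {verb}.
Word 3 cannot be preposition — rule 4 would then fail for every completion. It is adverb.
Word 4 cannot be verb — rule 3 would then fail for every completion. It is preposition.
Word 5 cannot be preposition — rule 1 would then fail for every completion. It is verb.
Word 7 cannot be preposition — rule 2 would then fail for every completion. It is adverb.
So the tagging must be: noun noun adverb preposition verb conjunction adverb preposition verb.
Check: rule 1 ✓; rule 2 ✓; rule 3 ✓; rule 4 ✓; rule 5 ✓.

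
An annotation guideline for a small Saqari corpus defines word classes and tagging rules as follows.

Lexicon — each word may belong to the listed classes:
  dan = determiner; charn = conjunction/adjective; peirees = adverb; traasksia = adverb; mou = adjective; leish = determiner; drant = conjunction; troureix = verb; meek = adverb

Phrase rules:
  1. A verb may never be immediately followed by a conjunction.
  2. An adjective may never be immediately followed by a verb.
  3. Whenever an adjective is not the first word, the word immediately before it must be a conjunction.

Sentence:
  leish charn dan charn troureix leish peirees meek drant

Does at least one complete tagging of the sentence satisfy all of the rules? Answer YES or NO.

YES

Candidates per position — 1:leish {determiner}; 2:charn {conjunction,adjective}; 3:dan {determiner}; 4:charn {conjunction,adjective}; 5:troureix {verb}; 6:leish {determiner}; 7:peirees {adverb}; 8:meek {adverb}; 9:drant {conjunction}.
One satisfying assignment: determiner conjunction determiner conjunction verb determiner adverb adverb conjunction.
Check: rule 1 holds; rule 2 holds; rule 3 holds.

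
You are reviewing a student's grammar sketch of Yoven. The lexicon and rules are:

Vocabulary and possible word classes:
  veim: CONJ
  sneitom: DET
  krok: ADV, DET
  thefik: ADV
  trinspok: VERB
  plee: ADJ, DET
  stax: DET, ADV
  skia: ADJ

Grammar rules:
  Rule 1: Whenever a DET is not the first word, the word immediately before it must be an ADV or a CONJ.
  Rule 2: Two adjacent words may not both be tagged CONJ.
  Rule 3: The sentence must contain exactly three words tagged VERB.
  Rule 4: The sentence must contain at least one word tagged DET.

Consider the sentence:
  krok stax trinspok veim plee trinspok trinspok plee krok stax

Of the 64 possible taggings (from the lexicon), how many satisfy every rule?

11

Candidates per position — 1:krok {ADV,DET}; 2:stax {DET,ADV}; 3:trinspok {VERB}; 4:veim {CONJ}; 5:plee {ADJ,DET}; 6:trinspok {VERB}; 7:trinspok {VERB}; 8:plee {ADJ,DET}; 9:krok {ADV,DET}; 10:stax {DET,ADV}.
There are 64 candidate sequences in total.
Checking each against the rules leaves 11 sequences.
Count = 11.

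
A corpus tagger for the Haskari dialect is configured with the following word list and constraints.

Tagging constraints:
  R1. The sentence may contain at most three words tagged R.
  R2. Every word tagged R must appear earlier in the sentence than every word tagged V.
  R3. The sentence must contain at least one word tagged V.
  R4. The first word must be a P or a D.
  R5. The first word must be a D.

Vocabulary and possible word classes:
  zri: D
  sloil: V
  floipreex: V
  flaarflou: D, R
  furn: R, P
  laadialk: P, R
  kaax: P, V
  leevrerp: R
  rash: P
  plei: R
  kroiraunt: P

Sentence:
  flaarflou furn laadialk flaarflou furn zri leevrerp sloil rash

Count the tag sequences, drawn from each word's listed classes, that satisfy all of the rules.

11

Candidates per position — 1:flaarflou {D,R}; 2:furn {R,P}; 3:laadialk {P,R}; 4:flaarflou {D,R}; 5:furn {R,P}; 6:zri {D}; 7:leevrerp {R}; 8:sloil {V}; 9:rash {P}.
There are 32 candidate sequences in total.
Checking each against the rules leaves 11 sequences.
Count = 11.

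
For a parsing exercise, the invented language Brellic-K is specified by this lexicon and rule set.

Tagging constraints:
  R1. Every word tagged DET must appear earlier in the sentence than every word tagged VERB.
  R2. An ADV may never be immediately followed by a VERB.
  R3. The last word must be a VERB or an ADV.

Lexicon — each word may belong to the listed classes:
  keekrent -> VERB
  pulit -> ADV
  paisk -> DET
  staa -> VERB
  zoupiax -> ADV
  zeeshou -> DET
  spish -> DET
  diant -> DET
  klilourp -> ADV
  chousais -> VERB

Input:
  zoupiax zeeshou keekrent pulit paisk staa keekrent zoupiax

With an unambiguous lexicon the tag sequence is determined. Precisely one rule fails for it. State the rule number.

Fixed tagging: ADV DET VERB ADV DET VERB VERB ADV.
Rule check: R1 fails, R2 ok, R3 ok.
Only rule 1 fails.

1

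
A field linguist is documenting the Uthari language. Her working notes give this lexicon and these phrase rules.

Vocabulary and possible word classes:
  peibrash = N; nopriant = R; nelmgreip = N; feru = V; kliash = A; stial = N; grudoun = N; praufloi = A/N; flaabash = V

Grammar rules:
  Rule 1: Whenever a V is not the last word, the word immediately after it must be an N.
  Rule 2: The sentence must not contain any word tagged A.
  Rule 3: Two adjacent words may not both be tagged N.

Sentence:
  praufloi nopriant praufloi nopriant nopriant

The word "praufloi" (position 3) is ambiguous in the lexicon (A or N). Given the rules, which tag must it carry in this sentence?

Candidates per position — 1:praufloi {A,N}; 2:nopriant {R}; 3:praufloi {A,N}; 4:nopriant {R}; 5:nopriant {R}.
Word 1 cannot be A — rule 2 would then fail for every completion. It is N.
Word 3 cannot be A — rule 2 would then fail for every completion. It is N.
That leaves exactly one tagging: N R N R R.
Verifying each rule — rule 1 ok; rule 2 ok; rule 3 ok.

N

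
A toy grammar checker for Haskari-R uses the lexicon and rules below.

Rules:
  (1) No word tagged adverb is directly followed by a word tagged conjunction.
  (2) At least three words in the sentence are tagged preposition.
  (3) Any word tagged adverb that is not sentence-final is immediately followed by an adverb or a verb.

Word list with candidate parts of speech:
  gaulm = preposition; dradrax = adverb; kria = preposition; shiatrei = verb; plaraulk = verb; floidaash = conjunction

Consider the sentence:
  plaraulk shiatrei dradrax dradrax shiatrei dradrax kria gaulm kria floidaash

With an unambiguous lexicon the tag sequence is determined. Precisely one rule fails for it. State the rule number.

3

Fixed tagging: verb verb adverb adverb verb adverb preposition preposition preposition conjunction.
Rule check: R1 pass, R2 pass, R3 fail.
Only rule 3 fails.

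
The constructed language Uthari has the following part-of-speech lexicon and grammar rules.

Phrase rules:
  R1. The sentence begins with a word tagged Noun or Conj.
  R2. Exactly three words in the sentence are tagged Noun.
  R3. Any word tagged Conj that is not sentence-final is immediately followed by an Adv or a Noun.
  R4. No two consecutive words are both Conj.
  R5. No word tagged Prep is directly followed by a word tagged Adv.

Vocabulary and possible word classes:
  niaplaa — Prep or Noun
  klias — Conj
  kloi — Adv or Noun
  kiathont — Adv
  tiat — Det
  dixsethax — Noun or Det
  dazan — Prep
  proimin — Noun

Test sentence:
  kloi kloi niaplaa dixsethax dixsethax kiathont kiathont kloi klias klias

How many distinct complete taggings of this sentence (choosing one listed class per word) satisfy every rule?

0

Candidates per position — 1:kloi {Adv,Noun}; 2:kloi {Adv,Noun}; 3:niaplaa {Prep,Noun}; 4:dixsethax {Noun,Det}; 5:dixsethax {Noun,Det}; 6:kiathont {Adv}; 7:kiathont {Adv}; 8:kloi {Adv,Noun}; 9:klias {Conj}; 10:klias {Conj}.
There are 64 candidate sequences in total.
Rule 3 cannot be satisfied by any choice of tags from the lexicon.
So there is no consistent tagging.
Count = 0.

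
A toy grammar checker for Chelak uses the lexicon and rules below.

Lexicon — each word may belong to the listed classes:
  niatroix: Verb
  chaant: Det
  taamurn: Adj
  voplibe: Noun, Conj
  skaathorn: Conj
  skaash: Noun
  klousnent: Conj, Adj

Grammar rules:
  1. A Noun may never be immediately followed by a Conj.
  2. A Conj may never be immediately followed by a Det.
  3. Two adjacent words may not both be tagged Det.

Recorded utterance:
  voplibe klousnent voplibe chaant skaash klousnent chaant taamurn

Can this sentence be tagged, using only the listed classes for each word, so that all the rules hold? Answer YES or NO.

Candidates per position — 1:voplibe {Noun,Conj}; 2:klousnent {Conj,Adj}; 3:voplibe {Noun,Conj}; 4:chaant {Det}; 5:skaash {Noun}; 6:klousnent {Conj,Adj}; 7:chaant {Det}; 8:taamurn {Adj}.
One satisfying assignment: Conj Adj Noun Det Noun Adj Det Adj.
Check: rule 1 ok; rule 2 ok; rule 3 ok.

YES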